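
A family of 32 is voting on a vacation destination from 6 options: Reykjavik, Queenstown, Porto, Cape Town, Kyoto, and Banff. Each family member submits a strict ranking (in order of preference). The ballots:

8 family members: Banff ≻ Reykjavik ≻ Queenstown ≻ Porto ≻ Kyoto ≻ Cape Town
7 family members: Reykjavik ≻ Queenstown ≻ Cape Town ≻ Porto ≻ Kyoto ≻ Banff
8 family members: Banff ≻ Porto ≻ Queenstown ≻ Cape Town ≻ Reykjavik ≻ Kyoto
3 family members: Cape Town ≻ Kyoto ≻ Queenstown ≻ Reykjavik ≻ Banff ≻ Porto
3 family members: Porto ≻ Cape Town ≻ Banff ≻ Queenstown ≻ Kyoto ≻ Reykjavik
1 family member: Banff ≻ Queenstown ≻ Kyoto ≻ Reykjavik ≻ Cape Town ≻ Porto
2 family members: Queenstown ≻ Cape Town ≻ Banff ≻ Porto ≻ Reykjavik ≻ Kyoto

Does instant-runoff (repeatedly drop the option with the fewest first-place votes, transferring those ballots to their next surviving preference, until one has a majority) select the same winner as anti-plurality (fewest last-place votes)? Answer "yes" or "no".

Instant-runoff — R1 Reykjavik 7, Queenstown 2, Porto 3, Cape Town 3, Kyoto 0, Banff 17 (Banff winner). Winner: Banff.
Anti-plurality — last-place votes: Reykjavik 3, Queenstown 0, Porto 4, Cape Town 8, Kyoto 10, Banff 7. Winner: Queenstown.
The two methods disagree.

no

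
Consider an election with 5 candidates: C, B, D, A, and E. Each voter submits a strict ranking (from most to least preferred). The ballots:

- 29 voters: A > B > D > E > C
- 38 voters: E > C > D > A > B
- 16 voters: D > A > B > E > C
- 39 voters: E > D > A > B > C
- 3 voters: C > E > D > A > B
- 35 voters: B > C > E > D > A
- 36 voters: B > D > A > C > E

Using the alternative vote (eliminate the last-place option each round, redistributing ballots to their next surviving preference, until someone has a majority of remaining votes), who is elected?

B

Round 1: C 3, B 71, D 16, A 29, E 77. Eliminate C.
Round 2: B 71, D 16, A 29, E 80. Eliminate D.
Round 3: B 71, A 45, E 80. Eliminate A.
Round 4: B 116, E 80. B has a majority.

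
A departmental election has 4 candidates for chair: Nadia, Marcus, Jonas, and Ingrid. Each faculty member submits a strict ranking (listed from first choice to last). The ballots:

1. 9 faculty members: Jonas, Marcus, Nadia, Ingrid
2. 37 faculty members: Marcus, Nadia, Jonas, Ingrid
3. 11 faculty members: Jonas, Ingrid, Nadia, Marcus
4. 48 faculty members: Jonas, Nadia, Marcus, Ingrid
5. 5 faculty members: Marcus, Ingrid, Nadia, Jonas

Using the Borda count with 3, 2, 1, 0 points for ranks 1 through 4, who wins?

Jonas

Nadia: 9·1 + 37·2 + 11·1 + 48·2 + 5·1 = 195
Marcus: 9·2 + 37·3 + 11·0 + 48·1 + 5·3 = 192
Jonas: 9·3 + 37·1 + 11·3 + 48·3 + 5·0 = 241
Ingrid: 9·0 + 37·0 + 11·2 + 48·0 + 5·2 = 32
Jonas has the highest Borda score (241).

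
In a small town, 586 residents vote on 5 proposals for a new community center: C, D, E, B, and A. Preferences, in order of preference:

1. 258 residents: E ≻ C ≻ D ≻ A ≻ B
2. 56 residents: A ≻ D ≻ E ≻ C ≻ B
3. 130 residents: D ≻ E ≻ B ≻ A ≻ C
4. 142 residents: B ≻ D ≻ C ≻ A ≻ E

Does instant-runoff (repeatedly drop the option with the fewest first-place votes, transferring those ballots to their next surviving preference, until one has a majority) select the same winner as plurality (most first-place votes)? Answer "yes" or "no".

no

Instant-runoff — R1 C 0, D 130, E 258, B 142, A 56 (C out); R2 D 130, E 258, B 142, A 56 (A out); R3 D 186, E 258, B 142 (B out); R4 D 328, E 258 (D winner). Winner: D.
Plurality — first-place votes: C 0, D 130, E 258, B 142, A 56. Winner: E.
The two methods disagree.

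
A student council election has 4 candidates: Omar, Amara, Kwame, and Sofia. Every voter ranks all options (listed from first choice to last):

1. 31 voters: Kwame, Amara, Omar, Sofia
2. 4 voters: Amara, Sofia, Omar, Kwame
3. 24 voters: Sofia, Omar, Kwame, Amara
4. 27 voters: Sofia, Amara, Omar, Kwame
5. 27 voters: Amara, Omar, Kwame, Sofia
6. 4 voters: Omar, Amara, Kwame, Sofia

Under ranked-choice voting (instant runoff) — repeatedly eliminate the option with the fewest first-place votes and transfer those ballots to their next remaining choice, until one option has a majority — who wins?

Round 1: Omar 4, Amara 31, Kwame 31, Sofia 51. Eliminate Omar.
Round 2: Amara 35, Kwame 31, Sofia 51. Eliminate Kwame.
Round 3: Amara 66, Sofia 51. Amara has a majority.

Amara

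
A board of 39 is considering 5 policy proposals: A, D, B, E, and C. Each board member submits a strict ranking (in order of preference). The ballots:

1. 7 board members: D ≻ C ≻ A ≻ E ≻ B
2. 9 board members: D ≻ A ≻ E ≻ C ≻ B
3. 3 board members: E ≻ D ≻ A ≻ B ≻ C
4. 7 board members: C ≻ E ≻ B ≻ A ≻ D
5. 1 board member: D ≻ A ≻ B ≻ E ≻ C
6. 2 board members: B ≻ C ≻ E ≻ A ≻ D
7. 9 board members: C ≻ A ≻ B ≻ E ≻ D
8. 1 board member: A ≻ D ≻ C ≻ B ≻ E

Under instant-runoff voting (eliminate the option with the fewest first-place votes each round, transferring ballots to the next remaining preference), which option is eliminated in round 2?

B

Round 1: A 1, D 17, B 2, E 3, C 16. Eliminate A.
Round 2: D 18, B 2, E 3, C 16. Eliminate B.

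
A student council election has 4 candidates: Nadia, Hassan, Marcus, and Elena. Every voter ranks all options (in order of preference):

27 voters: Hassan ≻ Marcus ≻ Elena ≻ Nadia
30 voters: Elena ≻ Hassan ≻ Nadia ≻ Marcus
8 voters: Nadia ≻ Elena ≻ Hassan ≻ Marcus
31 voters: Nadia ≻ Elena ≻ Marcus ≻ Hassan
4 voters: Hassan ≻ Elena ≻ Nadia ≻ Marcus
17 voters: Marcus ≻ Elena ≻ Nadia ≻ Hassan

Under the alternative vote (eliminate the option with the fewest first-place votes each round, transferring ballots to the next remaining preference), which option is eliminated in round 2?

Round 1: Nadia 39, Hassan 31, Marcus 17, Elena 30. Eliminate Marcus.
Round 2: Nadia 39, Hassan 31, Elena 47. Eliminate Hassan.

Hassan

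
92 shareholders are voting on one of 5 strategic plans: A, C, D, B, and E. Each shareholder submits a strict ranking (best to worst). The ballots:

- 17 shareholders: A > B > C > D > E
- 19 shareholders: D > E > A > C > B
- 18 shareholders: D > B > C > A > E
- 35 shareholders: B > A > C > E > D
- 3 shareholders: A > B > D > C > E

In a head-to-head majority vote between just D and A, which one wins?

A

Voters preferring D to A: 37; preferring A to D: 55.
A wins the head-to-head.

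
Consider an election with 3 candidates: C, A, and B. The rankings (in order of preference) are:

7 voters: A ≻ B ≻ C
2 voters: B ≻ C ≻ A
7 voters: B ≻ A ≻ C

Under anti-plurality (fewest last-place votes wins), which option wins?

Last-place votes: C 14, A 2, B 0.
B is ranked last by the fewest voters, so B wins.

B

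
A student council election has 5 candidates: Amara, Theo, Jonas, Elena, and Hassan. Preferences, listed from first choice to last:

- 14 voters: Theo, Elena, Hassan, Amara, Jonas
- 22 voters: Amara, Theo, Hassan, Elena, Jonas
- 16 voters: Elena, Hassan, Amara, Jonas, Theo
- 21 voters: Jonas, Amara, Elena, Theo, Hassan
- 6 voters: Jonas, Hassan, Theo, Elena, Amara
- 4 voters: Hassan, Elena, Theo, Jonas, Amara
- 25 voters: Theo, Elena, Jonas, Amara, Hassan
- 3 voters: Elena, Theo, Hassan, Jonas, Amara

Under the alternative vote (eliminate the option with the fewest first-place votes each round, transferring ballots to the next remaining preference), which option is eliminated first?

Hassan

Round 1: Amara 22, Theo 39, Jonas 27, Elena 19, Hassan 4. Eliminate Hassan.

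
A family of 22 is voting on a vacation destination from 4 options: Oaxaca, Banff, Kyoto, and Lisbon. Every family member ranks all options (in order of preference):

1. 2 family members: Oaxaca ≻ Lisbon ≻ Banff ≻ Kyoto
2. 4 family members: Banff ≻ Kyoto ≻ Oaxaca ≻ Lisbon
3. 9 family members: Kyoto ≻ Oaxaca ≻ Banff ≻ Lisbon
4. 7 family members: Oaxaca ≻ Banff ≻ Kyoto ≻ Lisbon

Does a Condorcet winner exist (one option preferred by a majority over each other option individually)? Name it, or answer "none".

none

Checking pairwise contests:
Kyoto beats Oaxaca 13–9.
Oaxaca beats Banff 18–4.
Banff beats Kyoto 13–9.
Oaxaca beats Lisbon 22–0.
Every option loses at least one head-to-head, so there is no Condorcet winner.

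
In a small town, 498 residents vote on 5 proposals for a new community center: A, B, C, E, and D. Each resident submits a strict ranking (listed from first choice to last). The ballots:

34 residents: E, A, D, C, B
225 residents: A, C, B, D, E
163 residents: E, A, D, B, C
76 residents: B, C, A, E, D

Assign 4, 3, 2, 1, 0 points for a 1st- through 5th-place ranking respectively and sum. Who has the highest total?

A

A: 34·3 + 225·4 + 163·3 + 76·2 = 1643
B: 34·0 + 225·2 + 163·1 + 76·4 = 917
C: 34·1 + 225·3 + 163·0 + 76·3 = 937
E: 34·4 + 225·0 + 163·4 + 76·1 = 864
D: 34·2 + 225·1 + 163·2 + 76·0 = 619
A has the highest Borda score (1643).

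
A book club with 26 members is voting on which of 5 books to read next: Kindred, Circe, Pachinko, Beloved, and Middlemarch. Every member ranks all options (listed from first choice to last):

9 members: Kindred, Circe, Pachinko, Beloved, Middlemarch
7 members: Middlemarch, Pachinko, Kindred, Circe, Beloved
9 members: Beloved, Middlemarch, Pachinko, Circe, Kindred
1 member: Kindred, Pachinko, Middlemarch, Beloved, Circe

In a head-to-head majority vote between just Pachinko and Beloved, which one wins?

Voters preferring Pachinko to Beloved: 17; preferring Beloved to Pachinko: 9.
Pachinko wins the head-to-head.

Pachinko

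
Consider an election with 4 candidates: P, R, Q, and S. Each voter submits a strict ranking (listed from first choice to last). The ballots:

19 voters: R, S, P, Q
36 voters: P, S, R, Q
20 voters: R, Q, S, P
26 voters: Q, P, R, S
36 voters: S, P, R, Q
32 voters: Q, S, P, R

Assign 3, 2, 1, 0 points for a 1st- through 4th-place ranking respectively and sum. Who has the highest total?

S

P: 19·1 + 36·3 + 20·0 + 26·2 + 36·2 + 32·1 = 283
R: 19·3 + 36·1 + 20·3 + 26·1 + 36·1 + 32·0 = 215
Q: 19·0 + 36·0 + 20·2 + 26·3 + 36·0 + 32·3 = 214
S: 19·2 + 36·2 + 20·1 + 26·0 + 36·3 + 32·2 = 302
S has the highest Borda score (302).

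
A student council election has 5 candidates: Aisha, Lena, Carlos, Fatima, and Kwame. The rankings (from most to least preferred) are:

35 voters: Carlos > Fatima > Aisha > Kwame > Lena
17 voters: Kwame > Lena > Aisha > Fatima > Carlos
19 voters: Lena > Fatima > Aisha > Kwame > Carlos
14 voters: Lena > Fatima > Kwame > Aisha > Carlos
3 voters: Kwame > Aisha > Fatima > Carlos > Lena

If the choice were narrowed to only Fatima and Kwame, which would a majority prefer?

Voters preferring Fatima to Kwame: 68; preferring Kwame to Fatima: 20.
Fatima wins the head-to-head.

Fatima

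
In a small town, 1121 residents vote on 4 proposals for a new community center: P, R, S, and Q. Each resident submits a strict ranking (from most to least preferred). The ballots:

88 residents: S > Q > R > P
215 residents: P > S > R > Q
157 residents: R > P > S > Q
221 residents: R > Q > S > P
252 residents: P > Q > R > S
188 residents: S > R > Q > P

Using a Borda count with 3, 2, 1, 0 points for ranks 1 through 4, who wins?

R

P: 88·0 + 215·3 + 157·2 + 221·0 + 252·3 + 188·0 = 1715
R: 88·1 + 215·1 + 157·3 + 221·3 + 252·1 + 188·2 = 2065
S: 88·3 + 215·2 + 157·1 + 221·1 + 252·0 + 188·3 = 1636
Q: 88·2 + 215·0 + 157·0 + 221·2 + 252·2 + 188·1 = 1310
R has the highest Borda score (2065).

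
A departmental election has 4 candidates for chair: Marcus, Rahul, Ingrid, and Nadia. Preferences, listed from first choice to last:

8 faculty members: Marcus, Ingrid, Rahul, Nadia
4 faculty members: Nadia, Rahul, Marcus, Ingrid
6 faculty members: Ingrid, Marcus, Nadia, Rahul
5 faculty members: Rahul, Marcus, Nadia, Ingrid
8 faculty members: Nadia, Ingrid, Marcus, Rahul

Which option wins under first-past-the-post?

First-place votes: Marcus 8, Rahul 5, Ingrid 6, Nadia 12.
Nadia has the most first-place votes.

Nadia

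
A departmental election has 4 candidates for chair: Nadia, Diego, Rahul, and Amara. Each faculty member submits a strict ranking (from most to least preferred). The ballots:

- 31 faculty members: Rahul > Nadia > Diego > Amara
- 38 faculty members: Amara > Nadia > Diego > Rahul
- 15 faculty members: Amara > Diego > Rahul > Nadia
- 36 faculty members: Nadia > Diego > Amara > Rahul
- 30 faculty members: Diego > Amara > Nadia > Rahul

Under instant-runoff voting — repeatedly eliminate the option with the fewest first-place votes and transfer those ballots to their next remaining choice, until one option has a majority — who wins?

Amara

Round 1: Nadia 36, Diego 30, Rahul 31, Amara 53. Eliminate Diego.
Round 2: Nadia 36, Rahul 31, Amara 83. Amara has a majority.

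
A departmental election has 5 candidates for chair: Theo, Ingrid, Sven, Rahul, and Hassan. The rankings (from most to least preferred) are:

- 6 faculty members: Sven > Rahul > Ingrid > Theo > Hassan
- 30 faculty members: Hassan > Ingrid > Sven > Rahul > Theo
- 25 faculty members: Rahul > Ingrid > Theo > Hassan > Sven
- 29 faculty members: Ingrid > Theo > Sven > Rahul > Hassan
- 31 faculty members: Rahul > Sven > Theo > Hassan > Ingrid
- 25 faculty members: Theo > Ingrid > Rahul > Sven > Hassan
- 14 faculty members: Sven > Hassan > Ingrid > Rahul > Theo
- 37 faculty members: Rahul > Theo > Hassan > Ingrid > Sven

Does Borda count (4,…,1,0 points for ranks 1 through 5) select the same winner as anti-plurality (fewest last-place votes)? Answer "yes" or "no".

Borda — scores: Theo 416, Ingrid 433, Sven 316, Rahul 513, Hassan 292. Winner: Rahul.
Anti-plurality — last-place votes: Theo 44, Ingrid 31, Sven 62, Rahul 0, Hassan 60. Winner: Rahul.
The two methods agree.

yes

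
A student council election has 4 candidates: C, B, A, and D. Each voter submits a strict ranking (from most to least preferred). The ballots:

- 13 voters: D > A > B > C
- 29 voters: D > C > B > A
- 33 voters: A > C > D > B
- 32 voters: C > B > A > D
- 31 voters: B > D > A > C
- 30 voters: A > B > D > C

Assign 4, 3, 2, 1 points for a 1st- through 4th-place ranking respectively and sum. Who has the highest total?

A

C: 13·1 + 29·3 + 33·3 + 32·4 + 31·1 + 30·1 = 388
B: 13·2 + 29·2 + 33·1 + 32·3 + 31·4 + 30·3 = 427
A: 13·3 + 29·1 + 33·4 + 32·2 + 31·2 + 30·4 = 446
D: 13·4 + 29·4 + 33·2 + 32·1 + 31·3 + 30·2 = 419
A has the highest Borda score (446).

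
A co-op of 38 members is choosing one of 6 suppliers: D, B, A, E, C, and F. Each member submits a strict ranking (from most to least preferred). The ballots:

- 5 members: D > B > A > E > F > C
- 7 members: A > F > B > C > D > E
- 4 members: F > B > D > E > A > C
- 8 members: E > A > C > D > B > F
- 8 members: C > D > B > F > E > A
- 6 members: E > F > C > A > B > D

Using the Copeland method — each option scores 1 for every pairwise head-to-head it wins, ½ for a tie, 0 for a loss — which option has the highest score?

D: beats B, E, and F; loses to A and C → score 3.
B: beats E and F; loses to D, A, and C → score 2.
A: beats D, B, C, and F; loses to E → score 4.
E: beats A and C; ties F; loses to D and B → score 2.5.
C: beats D and B; loses to A, E, and F → score 2.
F: beats C; ties E; loses to D, B, and A → score 1.5.
A has the best pairwise record.

A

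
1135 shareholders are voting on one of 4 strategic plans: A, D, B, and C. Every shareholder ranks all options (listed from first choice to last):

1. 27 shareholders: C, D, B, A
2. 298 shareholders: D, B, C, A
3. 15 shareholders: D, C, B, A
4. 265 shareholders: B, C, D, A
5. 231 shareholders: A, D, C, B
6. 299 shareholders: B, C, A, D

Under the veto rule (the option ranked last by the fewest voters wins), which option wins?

Last-place votes: A 605, D 299, B 231, C 0.
C is ranked last by the fewest voters, so C wins.

C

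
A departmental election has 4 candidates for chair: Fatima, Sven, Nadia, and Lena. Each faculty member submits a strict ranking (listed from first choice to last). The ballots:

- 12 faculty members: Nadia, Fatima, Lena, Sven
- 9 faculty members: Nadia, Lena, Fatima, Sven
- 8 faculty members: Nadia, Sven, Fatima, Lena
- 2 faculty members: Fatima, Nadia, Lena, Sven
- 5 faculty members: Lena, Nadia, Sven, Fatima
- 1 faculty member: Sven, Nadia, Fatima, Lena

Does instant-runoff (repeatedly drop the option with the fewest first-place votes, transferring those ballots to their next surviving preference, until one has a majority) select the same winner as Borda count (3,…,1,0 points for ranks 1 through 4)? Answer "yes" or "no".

yes

Instant-runoff — R1 Fatima 2, Sven 1, Nadia 29, Lena 5 (Nadia winner). Winner: Nadia.
Borda — scores: Fatima 48, Sven 24, Nadia 103, Lena 47. Winner: Nadia.
The two methods agree.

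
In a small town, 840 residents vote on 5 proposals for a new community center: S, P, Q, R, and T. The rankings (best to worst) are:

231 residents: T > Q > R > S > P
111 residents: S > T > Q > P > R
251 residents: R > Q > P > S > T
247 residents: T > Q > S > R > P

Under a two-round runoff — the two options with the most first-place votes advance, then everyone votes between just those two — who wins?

Round 1 first-place votes: S 111, P 0, Q 0, R 251, T 478.
T and R advance.
Runoff: T is preferred to R by 589 voters; R by 251.
T wins the runoff.

T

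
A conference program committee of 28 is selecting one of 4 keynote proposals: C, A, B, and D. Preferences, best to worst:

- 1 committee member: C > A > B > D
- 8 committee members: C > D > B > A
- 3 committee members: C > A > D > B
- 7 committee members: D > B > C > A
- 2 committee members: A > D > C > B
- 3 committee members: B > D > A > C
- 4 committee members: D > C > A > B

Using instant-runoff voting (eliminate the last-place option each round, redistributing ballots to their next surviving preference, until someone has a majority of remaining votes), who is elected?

Round 1: C 12, A 2, B 3, D 11. Eliminate A.
Round 2: C 12, B 3, D 13. Eliminate B.
Round 3: C 12, D 16. D has a majority.

D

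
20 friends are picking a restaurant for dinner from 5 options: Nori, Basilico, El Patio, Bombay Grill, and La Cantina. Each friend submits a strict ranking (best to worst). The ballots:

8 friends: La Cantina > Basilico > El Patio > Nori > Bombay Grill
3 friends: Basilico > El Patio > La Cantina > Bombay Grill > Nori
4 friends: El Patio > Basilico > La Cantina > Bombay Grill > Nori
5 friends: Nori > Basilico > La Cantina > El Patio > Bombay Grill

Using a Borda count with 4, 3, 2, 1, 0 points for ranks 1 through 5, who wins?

Nori: 8·1 + 3·0 + 4·0 + 5·4 = 28
Basilico: 8·3 + 3·4 + 4·3 + 5·3 = 63
El Patio: 8·2 + 3·3 + 4·4 + 5·1 = 46
Bombay Grill: 8·0 + 3·1 + 4·1 + 5·0 = 7
La Cantina: 8·4 + 3·2 + 4·2 + 5·2 = 56
Basilico has the highest Borda score (63).

Basilico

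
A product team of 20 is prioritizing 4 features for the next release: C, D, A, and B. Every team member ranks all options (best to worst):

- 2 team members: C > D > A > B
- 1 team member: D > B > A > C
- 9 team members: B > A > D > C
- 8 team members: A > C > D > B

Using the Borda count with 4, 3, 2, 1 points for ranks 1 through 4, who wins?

A

C: 2·4 + 1·1 + 9·1 + 8·3 = 42
D: 2·3 + 1·4 + 9·2 + 8·2 = 44
A: 2·2 + 1·2 + 9·3 + 8·4 = 65
B: 2·1 + 1·3 + 9·4 + 8·1 = 49
A has the highest Borda score (65).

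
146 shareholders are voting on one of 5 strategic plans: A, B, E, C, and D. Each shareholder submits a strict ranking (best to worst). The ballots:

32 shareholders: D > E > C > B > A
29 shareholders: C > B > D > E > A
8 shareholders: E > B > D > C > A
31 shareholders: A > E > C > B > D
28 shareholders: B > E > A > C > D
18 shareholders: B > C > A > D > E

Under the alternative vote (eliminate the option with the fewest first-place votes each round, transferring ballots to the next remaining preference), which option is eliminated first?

Round 1: A 31, B 46, E 8, C 29, D 32. Eliminate E.

E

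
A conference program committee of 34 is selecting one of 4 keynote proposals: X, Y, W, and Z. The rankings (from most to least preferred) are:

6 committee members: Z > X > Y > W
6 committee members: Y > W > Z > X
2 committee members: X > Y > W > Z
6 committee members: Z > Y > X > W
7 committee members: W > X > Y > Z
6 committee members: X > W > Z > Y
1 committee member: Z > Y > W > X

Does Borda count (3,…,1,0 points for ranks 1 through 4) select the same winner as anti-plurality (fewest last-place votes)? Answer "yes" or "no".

no

Borda — scores: X 56, Y 49, W 48, Z 51. Winner: X.
Anti-plurality — last-place votes: X 7, Y 6, W 12, Z 9. Winner: Y.
The two methods disagree.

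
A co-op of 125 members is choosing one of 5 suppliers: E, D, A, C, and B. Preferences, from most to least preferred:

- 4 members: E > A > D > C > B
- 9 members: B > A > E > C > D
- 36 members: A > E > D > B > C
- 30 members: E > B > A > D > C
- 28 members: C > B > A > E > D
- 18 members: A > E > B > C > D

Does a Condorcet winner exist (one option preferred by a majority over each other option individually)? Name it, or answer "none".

none

Checking pairwise contests:
A beats E 91–34.
E beats D 125–0.
B beats A 67–58.
E beats C 97–28.
E beats B 88–37.
Every option loses at least one head-to-head, so there is no Condorcet winner.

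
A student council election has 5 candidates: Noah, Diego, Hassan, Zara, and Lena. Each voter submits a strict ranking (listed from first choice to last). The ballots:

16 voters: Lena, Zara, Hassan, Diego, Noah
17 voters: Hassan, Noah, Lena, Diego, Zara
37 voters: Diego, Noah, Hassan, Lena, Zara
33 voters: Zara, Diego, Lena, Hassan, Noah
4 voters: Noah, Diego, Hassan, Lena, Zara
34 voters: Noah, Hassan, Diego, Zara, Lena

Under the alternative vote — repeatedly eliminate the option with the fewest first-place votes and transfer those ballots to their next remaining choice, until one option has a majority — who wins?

Round 1: Noah 38, Diego 37, Hassan 17, Zara 33, Lena 16. Eliminate Lena.
Round 2: Noah 38, Diego 37, Hassan 17, Zara 49. Eliminate Hassan.
Round 3: Noah 55, Diego 37, Zara 49. Eliminate Diego.
Round 4: Noah 92, Zara 49. Noah has a majority.

Noah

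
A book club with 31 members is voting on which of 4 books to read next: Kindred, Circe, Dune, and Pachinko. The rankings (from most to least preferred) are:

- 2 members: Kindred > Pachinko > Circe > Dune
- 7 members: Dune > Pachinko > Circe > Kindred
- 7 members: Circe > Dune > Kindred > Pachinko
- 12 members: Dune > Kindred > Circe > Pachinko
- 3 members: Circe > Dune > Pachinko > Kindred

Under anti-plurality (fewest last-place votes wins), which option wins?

Last-place votes: Kindred 10, Circe 0, Dune 2, Pachinko 19.
Circe is ranked last by the fewest voters, so Circe wins.

Circe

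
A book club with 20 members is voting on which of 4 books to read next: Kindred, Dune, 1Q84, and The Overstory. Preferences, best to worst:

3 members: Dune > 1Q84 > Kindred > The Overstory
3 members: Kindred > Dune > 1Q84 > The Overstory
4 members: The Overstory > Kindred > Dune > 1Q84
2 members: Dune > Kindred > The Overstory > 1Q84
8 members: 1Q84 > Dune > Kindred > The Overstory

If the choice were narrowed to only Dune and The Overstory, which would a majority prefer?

Dune

Voters preferring Dune to The Overstory: 16; preferring The Overstory to Dune: 4.
Dune wins the head-to-head.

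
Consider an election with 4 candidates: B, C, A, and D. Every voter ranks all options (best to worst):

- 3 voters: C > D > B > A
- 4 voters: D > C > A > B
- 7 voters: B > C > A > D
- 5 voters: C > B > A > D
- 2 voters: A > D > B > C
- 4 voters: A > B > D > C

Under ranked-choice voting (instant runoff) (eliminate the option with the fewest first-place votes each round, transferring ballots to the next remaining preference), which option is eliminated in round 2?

Round 1: B 7, C 8, A 6, D 4. Eliminate D.
Round 2: B 7, C 12, A 6. Eliminate A.

A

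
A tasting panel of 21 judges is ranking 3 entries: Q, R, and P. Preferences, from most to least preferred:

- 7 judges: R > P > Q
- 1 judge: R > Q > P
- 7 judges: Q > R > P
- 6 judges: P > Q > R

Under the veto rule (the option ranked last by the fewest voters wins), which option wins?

Last-place votes: Q 7, R 6, P 8.
R is ranked last by the fewest voters, so R wins.

R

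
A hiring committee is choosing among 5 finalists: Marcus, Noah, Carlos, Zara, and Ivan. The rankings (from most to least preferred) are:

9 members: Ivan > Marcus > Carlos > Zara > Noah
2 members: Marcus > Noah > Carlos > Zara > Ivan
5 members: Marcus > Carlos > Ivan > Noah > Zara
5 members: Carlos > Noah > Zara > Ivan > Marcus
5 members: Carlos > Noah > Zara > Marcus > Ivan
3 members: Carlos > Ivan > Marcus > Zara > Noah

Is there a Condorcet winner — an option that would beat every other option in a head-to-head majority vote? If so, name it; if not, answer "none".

none

Checking pairwise contests:
Ivan beats Marcus 17–12.
Marcus beats Noah 19–10.
Marcus beats Carlos 16–13.
Marcus beats Zara 19–10.
Carlos beats Ivan 20–9.
Every option loses at least one head-to-head, so there is no Condorcet winner.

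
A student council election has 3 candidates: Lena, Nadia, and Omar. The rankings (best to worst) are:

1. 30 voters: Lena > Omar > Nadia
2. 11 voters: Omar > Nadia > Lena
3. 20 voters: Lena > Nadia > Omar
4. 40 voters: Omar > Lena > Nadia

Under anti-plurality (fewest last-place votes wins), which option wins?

Last-place votes: Lena 11, Nadia 70, Omar 20.
Lena is ranked last by the fewest voters, so Lena wins.

Lena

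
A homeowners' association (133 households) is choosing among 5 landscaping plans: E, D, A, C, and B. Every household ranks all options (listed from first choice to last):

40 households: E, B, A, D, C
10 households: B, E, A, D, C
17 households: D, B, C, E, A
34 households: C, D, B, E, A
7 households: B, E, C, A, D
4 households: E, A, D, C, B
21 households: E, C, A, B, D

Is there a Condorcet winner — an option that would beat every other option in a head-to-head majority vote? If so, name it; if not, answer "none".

B

B vs E: 68–65 for B.
B vs D: 78–55 for B.
B vs A: 108–25 for B.
B vs C: 74–59 for B.
B beats every other option head-to-head.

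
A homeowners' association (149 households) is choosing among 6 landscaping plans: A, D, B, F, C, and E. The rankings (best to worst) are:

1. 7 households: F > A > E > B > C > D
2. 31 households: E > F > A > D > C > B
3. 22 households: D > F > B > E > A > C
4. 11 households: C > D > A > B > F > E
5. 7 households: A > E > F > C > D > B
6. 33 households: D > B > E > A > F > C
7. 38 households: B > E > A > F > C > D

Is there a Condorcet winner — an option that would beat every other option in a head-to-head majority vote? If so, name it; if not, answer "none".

Checking pairwise contests:
B beats A 93–56.
A beats D 83–66.
D beats B 104–45.
A beats F 89–60.
A beats C 138–11.
B beats E 104–45.
Every option loses at least one head-to-head, so there is no Condorcet winner.

none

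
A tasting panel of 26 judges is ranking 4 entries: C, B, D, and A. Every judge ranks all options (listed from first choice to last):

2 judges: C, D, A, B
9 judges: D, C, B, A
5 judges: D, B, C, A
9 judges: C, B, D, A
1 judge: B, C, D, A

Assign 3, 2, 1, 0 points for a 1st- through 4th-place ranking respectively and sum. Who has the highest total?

C

C: 2·3 + 9·2 + 5·1 + 9·3 + 1·2 = 58
B: 2·0 + 9·1 + 5·2 + 9·2 + 1·3 = 40
D: 2·2 + 9·3 + 5·3 + 9·1 + 1·1 = 56
A: 2·1 + 9·0 + 5·0 + 9·0 + 1·0 = 2
C has the highest Borda score (58).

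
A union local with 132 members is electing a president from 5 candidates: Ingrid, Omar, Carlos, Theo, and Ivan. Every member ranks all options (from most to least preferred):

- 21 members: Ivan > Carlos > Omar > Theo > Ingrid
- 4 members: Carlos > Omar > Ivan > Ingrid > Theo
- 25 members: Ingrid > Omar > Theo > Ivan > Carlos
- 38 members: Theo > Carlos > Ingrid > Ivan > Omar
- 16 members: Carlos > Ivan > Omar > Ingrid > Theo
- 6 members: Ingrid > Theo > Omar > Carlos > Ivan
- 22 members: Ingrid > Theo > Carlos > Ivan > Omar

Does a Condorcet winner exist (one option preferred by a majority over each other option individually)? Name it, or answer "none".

none

Checking pairwise contests:
Carlos beats Ingrid 79–53.
Ingrid beats Omar 91–41.
Theo beats Carlos 91–41.
Ingrid beats Theo 73–59.
Ingrid beats Ivan 91–41.
Every option loses at least one head-to-head, so there is no Condorcet winner.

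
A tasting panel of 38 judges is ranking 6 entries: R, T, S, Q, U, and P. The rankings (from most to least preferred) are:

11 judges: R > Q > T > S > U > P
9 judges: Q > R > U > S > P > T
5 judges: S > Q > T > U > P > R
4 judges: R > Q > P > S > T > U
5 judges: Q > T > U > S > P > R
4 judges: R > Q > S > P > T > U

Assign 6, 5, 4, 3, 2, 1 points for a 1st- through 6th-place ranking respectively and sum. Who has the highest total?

Q

R: 11·6 + 9·5 + 5·1 + 4·6 + 5·1 + 4·6 = 169
T: 11·4 + 9·1 + 5·4 + 4·2 + 5·5 + 4·2 = 114
S: 11·3 + 9·3 + 5·6 + 4·3 + 5·3 + 4·4 = 133
Q: 11·5 + 9·6 + 5·5 + 4·5 + 5·6 + 4·5 = 204
U: 11·2 + 9·4 + 5·3 + 4·1 + 5·4 + 4·1 = 101
P: 11·1 + 9·2 + 5·2 + 4·4 + 5·2 + 4·3 = 77
Q has the highest Borda score (204).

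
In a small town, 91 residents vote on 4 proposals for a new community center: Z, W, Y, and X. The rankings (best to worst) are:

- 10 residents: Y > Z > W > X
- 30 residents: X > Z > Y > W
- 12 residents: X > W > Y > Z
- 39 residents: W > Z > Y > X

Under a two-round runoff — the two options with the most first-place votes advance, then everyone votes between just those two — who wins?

W

Round 1 first-place votes: Z 0, W 39, Y 10, X 42.
X and W advance.
Runoff: X is preferred to W by 42 voters; W by 49.
W wins the runoff.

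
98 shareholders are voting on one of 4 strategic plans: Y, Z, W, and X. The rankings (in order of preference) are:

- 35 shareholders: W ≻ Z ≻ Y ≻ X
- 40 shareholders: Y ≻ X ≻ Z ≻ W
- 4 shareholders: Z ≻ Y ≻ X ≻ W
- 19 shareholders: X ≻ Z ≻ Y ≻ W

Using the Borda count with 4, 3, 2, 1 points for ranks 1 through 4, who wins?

Y: 35·2 + 40·4 + 4·3 + 19·2 = 280
Z: 35·3 + 40·2 + 4·4 + 19·3 = 258
W: 35·4 + 40·1 + 4·1 + 19·1 = 203
X: 35·1 + 40·3 + 4·2 + 19·4 = 239
Y has the highest Borda score (280).

Y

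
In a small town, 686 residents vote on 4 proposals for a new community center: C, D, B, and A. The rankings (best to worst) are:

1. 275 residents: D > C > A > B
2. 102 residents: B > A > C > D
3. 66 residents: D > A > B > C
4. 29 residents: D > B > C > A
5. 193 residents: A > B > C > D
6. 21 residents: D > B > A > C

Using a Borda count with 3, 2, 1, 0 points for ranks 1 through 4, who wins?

C: 275·2 + 102·1 + 66·0 + 29·1 + 193·1 + 21·0 = 874
D: 275·3 + 102·0 + 66·3 + 29·3 + 193·0 + 21·3 = 1173
B: 275·0 + 102·3 + 66·1 + 29·2 + 193·2 + 21·2 = 858
A: 275·1 + 102·2 + 66·2 + 29·0 + 193·3 + 21·1 = 1211
A has the highest Borda score (1211).

A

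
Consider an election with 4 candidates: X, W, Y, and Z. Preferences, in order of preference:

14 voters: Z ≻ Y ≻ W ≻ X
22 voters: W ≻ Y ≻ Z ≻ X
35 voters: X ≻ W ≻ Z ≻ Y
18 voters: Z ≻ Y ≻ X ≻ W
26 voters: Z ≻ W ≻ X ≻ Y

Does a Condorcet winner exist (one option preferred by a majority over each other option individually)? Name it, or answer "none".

Z vs X: 80–35 for Z.
Z vs W: 58–57 for Z.
Z vs Y: 93–22 for Z.
Z beats every other option head-to-head.

Z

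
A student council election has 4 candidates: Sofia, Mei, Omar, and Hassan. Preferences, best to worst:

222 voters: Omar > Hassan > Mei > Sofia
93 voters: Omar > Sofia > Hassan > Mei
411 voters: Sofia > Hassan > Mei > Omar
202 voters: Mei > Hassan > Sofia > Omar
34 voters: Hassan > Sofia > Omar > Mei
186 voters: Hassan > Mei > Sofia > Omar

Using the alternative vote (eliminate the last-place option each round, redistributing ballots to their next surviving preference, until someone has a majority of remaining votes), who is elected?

Hassan

Round 1: Sofia 411, Mei 202, Omar 315, Hassan 220. Eliminate Mei.
Round 2: Sofia 411, Omar 315, Hassan 422. Eliminate Omar.
Round 3: Sofia 504, Hassan 644. Hassan has a majority.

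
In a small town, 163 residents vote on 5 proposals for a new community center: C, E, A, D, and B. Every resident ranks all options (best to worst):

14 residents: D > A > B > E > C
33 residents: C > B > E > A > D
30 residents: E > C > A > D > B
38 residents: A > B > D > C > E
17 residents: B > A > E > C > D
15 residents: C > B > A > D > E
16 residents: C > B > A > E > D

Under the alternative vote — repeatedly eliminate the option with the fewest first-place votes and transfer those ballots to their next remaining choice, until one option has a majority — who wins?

C

Round 1: C 64, E 30, A 38, D 14, B 17. Eliminate D.
Round 2: C 64, E 30, A 52, B 17. Eliminate B.
Round 3: C 64, E 30, A 69. Eliminate E.
Round 4: C 94, A 69. C has a majority.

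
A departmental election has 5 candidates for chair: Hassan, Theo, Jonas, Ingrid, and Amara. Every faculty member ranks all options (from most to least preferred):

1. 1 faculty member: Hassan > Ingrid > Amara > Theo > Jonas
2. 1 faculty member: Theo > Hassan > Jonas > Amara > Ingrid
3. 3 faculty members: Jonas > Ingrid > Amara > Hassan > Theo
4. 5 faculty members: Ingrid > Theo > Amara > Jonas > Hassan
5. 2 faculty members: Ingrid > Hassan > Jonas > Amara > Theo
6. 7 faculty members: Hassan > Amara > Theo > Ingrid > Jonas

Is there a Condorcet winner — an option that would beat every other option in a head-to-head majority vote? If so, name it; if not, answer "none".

Ingrid

Ingrid vs Hassan: 10–9 for Ingrid.
Ingrid vs Theo: 11–8 for Ingrid.
Ingrid vs Jonas: 15–4 for Ingrid.
Ingrid vs Amara: 11–8 for Ingrid.
Ingrid beats every other option head-to-head.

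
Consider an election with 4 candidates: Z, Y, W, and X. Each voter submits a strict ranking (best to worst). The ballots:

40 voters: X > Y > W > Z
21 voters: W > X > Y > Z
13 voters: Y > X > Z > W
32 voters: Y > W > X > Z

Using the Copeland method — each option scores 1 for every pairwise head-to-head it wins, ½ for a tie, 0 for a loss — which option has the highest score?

X

Z: loses to Y, W, and X → score 0.
Y: beats Z and W; loses to X → score 2.
W: beats Z; ties X; loses to Y → score 1.5.
X: beats Z and Y; ties W → score 2.5.
X has the best pairwise record.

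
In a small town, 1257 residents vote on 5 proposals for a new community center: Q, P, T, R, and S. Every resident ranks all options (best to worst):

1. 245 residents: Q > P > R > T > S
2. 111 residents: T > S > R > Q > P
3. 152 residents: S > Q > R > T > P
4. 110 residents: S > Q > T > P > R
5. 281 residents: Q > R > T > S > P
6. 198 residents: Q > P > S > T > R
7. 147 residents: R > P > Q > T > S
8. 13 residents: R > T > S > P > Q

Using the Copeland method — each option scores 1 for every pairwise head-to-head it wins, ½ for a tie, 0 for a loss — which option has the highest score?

Q: beats P, T, R, and S → score 4.
P: loses to Q, T, R, and S → score 0.
T: beats P and S; loses to Q and R → score 2.
R: beats P, T, and S; loses to Q → score 3.
S: beats P; loses to Q, T, and R → score 1.
Q has the best pairwise record.

Q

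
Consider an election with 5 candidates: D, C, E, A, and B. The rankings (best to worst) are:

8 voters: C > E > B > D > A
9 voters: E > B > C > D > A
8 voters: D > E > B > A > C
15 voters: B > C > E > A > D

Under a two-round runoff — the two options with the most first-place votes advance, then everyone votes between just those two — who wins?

E

Round 1 first-place votes: D 8, C 8, E 9, A 0, B 15.
B and E advance.
Runoff: B is preferred to E by 15 voters; E by 25.
E wins the runoff.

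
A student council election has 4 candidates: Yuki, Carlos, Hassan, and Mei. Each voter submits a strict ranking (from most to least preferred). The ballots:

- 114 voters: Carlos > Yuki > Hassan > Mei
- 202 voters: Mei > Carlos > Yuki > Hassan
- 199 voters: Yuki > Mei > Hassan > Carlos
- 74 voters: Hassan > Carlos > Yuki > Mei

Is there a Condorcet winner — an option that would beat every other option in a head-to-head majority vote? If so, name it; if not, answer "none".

none

Checking pairwise contests:
Carlos beats Yuki 390–199.
Mei beats Carlos 401–188.
Yuki beats Hassan 515–74.
Yuki beats Mei 387–202.
Every option loses at least one head-to-head, so there is no Condorcet winner.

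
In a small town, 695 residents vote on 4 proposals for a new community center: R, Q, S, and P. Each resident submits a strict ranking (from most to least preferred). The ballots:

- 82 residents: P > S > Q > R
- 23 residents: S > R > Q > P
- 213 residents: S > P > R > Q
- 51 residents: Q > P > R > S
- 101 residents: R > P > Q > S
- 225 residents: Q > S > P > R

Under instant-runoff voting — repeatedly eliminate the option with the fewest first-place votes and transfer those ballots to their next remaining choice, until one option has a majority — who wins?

Q

Round 1: R 101, Q 276, S 236, P 82. Eliminate P.
Round 2: R 101, Q 276, S 318. Eliminate R.
Round 3: Q 377, S 318. Q has a majority.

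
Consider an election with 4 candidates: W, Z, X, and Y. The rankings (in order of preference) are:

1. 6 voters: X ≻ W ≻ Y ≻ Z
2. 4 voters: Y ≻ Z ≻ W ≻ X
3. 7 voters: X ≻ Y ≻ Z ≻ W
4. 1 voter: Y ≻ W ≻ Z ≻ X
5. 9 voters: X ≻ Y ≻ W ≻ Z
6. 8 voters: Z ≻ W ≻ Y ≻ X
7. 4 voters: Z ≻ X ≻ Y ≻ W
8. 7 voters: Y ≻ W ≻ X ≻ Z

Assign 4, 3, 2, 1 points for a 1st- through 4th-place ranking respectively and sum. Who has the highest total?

W: 6·3 + 4·2 + 7·1 + 1·3 + 9·2 + 8·3 + 4·1 + 7·3 = 103
Z: 6·1 + 4·3 + 7·2 + 1·2 + 9·1 + 8·4 + 4·4 + 7·1 = 98
X: 6·4 + 4·1 + 7·4 + 1·1 + 9·4 + 8·1 + 4·3 + 7·2 = 127
Y: 6·2 + 4·4 + 7·3 + 1·4 + 9·3 + 8·2 + 4·2 + 7·4 = 132
Y has the highest Borda score (132).

Y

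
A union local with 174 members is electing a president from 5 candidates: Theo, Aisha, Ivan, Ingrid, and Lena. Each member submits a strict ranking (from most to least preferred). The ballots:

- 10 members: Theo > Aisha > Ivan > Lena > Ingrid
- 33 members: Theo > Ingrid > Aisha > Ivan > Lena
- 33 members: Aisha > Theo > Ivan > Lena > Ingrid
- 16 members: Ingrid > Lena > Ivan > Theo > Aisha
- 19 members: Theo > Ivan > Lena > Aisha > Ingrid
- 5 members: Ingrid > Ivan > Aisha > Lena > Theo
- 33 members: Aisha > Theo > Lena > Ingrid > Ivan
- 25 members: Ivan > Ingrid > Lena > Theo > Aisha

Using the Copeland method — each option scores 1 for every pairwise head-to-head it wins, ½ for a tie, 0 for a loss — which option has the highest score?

Theo

Theo: beats Aisha, Ivan, Ingrid, and Lena → score 4.
Aisha: beats Ivan, Ingrid, and Lena; loses to Theo → score 3.
Ivan: beats Lena; ties Ingrid; loses to Theo and Aisha → score 1.5.
Ingrid: ties Ivan; loses to Theo, Aisha, and Lena → score 0.5.
Lena: beats Ingrid; loses to Theo, Aisha, and Ivan → score 1.
Theo has the best pairwise record.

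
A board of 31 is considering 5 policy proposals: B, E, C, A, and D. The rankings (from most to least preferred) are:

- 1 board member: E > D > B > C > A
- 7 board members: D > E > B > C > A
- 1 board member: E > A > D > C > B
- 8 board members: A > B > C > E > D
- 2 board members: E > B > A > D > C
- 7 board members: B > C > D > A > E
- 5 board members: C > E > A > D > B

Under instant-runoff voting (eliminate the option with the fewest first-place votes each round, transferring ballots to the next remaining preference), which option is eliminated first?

E

Round 1: B 7, E 4, C 5, A 8, D 7. Eliminate E.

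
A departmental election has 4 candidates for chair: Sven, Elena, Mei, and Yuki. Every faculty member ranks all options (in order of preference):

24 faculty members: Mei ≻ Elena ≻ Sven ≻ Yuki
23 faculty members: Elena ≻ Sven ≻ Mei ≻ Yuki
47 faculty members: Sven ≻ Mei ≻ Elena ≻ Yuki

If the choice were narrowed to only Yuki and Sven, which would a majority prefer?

Voters preferring Yuki to Sven: 0; preferring Sven to Yuki: 94.
Sven wins the head-to-head.

Sven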